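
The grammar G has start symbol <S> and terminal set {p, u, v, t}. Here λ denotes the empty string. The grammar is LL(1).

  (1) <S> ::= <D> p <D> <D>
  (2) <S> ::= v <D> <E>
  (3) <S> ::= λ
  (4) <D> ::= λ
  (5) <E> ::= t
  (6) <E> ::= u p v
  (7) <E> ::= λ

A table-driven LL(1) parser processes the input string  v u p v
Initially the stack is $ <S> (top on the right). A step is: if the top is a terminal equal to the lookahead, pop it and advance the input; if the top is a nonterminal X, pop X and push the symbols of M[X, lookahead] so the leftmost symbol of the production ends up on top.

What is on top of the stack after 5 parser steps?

step 1: stack=$ <S>  input=v u p v $  — expand <S> ::= v <D> <E>
step 2: stack=$ <E> <D> v  input=v u p v $  — match v
step 3: stack=$ <E> <D>  input=u p v $  — expand <D> ::= λ
step 4: stack=$ <E>  input=u p v $  — expand <E> ::= u p v
step 5: stack=$ v p u  input=u p v $  — match u
Stack after step 5: $ v p (top = p).

p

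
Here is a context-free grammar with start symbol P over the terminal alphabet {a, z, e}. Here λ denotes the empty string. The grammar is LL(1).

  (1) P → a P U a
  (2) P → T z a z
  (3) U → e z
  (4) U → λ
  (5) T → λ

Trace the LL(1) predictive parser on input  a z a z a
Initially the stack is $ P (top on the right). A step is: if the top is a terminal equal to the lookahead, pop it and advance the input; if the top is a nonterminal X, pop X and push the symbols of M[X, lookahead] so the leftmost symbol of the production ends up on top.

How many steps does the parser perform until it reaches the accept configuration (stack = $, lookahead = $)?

9

step 1: stack=$ P  input=a z a z a $  — expand P → a P U a
step 2: stack=$ a U P a  input=a z a z a $  — match a
step 3: stack=$ a U P  input=z a z a $  — expand P → T z a z
step 4: stack=$ a U z a z T  input=z a z a $  — expand T → λ
step 5: stack=$ a U z a z  input=z a z a $  — match z
step 6: stack=$ a U z a  input=a z a $  — match a
step 7: stack=$ a U z  input=z a $  — match z
step 8: stack=$ a U  input=a $  — expand U → λ
step 9: stack=$ a  input=a $  — match a
Accept reached after 9 steps.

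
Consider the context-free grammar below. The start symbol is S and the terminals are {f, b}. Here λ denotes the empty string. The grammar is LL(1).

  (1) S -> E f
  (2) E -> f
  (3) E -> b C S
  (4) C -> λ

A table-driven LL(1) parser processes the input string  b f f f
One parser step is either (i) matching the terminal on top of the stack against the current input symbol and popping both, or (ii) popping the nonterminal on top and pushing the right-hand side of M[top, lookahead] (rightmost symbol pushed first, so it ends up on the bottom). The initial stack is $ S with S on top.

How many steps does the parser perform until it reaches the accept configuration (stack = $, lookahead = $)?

9

     Stack      Input      Action
  1  $ S        b f f f $  expand S -> E f
  2  $ f E      b f f f $  expand E -> b C S
  3  $ f S C b  b f f f $  match b
  4  $ f S C    f f f $    expand C -> λ
  5  $ f S      f f f $    expand S -> E f
  6  $ f f E    f f f $    expand E -> f
  7  $ f f f    f f f $    match f
  8  $ f f      f f $      match f
  9  $ f        f $        match f
Accept reached after 9 steps.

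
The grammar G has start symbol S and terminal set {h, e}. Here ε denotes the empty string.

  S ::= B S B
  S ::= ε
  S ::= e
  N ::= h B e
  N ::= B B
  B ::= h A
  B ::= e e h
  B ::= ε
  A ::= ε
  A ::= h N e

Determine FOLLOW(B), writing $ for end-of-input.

FIRST(B): from B::=h A we get {h}; from B::=e e h we get {e}; from B::=ε we get {ε}. So FIRST(B) = {ε, e, h}.
FIRST(A): from A::=ε we get {ε}; from A::=h N e we get {h}. So FIRST(A) = {ε, h}.
FIRST(S): from S::=B S B we get {ε, e, h}; from S::=ε we get {ε}; from S::=e we get {e}. So FIRST(S) = {ε, e, h}.
FIRST(N): from N::=h B e we get {h}; from N::=B B we get {ε, e, h}. So FIRST(N) = {ε, e, h}.
FOLLOW(S) includes $ since S is the start symbol.
FOLLOW(S): in S::=B S B, S is followed by B with FIRST {ε, e, h}; in S::=B S B, the suffix after S is nullable (adds nothing new). Thus FOLLOW(S) = {$, e, h}.
FOLLOW(N): in A::=h N e, N is followed by e with FIRST {e}. Thus FOLLOW(N) = {e}.
FOLLOW(B): in S::=B S B (occurrence 1), B is followed by S B with FIRST {ε, e, h}; in S::=B S B (occurrence 1), the suffix after B is nullable, so FOLLOW(B) ⊇ FOLLOW(S) = {$, e, h}; in S::=B S B (occurrence 2), the suffix after B is empty, so FOLLOW(B) ⊇ FOLLOW(S) = {$, e, h}; in N::=h B e, B is followed by e with FIRST {e}; in N::=B B (occurrence 1), B is followed by B with FIRST {ε, e, h}; in N::=B B (occurrence 1), the suffix after B is nullable, so FOLLOW(B) ⊇ FOLLOW(N) = {e}; in N::=B B (occurrence 2), the suffix after B is empty, so FOLLOW(B) ⊇ FOLLOW(N) = {e}. Thus FOLLOW(B) = {$, e, h}.
FOLLOW(A): in B::=h A, the suffix after A is empty, so FOLLOW(A) ⊇ FOLLOW(B) = {$, e, h}. Thus FOLLOW(A) = {$, e, h}.

{$, e, h}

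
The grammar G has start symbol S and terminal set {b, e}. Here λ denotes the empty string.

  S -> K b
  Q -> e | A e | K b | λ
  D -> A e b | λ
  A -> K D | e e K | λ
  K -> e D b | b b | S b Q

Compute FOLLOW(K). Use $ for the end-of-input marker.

FIRST(S): from S->K b we get {b, e}. So FIRST(S) = {b, e}.
FIRST(K): from K->e D b we get {e}; from K->b b we get {b}; from K->S b Q we get {b, e}. So FIRST(K) = {b, e}.
FIRST(A): from A->K D we get {b, e}; from A->e e K we get {e}; from A->λ we get {λ}. So FIRST(A) = {λ, b, e}.
FIRST(Q): from Q->e we get {e}; from Q->A e we get {b, e}; from Q->K b we get {b, e}; from Q->λ we get {λ}. So FIRST(Q) = {λ, b, e}.
FIRST(D): from D->A e b we get {b, e}; from D->λ we get {λ}. So FIRST(D) = {λ, b, e}.
FOLLOW(S) includes $ since S is the start symbol.
FOLLOW(S): in K->S b Q, S is followed by b Q with FIRST {b}. Thus FOLLOW(S) = {$, b}.
FOLLOW(A): in Q->A e, A is followed by e with FIRST {e}; in D->A e b, A is followed by e b with FIRST {e}. Thus FOLLOW(A) = {e}.
FOLLOW(D): in A->K D, the suffix after D is empty, so FOLLOW(D) ⊇ FOLLOW(A) = {e}; in K->e D b, D is followed by b with FIRST {b}. Thus FOLLOW(D) = {b, e}.
FOLLOW(K): in S->K b, K is followed by b with FIRST {b}; in Q->K b, K is followed by b with FIRST {b}; in A->K D, K is followed by D with FIRST {λ, b, e}; in A->K D, the suffix after K is nullable, so FOLLOW(K) ⊇ FOLLOW(A) = {e}; in A->e e K, the suffix after K is empty, so FOLLOW(K) ⊇ FOLLOW(A) = {e}. Thus FOLLOW(K) = {b, e}.
FOLLOW(Q): in K->S b Q, the suffix after Q is empty, so FOLLOW(Q) ⊇ FOLLOW(K) = {b, e}. Thus FOLLOW(Q) = {b, e}.

{b, e}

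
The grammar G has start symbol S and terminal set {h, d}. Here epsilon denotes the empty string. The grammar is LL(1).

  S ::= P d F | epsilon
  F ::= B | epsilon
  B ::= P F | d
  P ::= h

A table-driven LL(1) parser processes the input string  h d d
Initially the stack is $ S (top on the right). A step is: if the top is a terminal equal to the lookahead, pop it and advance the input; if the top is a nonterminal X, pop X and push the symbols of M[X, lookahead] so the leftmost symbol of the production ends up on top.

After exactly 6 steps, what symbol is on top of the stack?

d

step 1: stack=$ S  input=h d d $  — expand S ::= P d F
step 2: stack=$ F d P  input=h d d $  — expand P ::= h
step 3: stack=$ F d h  input=h d d $  — match h
step 4: stack=$ F d  input=d d $  — match d
step 5: stack=$ F  input=d $  — expand F ::= B
step 6: stack=$ B  input=d $  — expand B ::= d
Stack after step 6: $ d (top = d).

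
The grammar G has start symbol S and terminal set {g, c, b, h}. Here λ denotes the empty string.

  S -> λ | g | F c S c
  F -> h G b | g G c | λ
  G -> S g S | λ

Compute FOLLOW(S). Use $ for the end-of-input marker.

{$, b, c, g}

FIRST(F): from F->h G b we get {h}; from F->g G c we get {g}; from F->λ we get {λ}. So FIRST(F) = {λ, g, h}.
FIRST(S): from S->λ we get {λ}; from S->g we get {g}; from S->F c S c we get {c, g, h}. So FIRST(S) = {λ, c, g, h}.
FIRST(G): from G->S g S we get {c, g, h}; from G->λ we get {λ}. So FIRST(G) = {λ, c, g, h}.
FOLLOW(S) includes $ since S is the start symbol.
FOLLOW(F): in S->F c S c, F is followed by c S c with FIRST {c}. Thus FOLLOW(F) = {c}.
FOLLOW(G): in F->h G b, G is followed by b with FIRST {b}; in F->g G c, G is followed by c with FIRST {c}. Thus FOLLOW(G) = {b, c}.
FOLLOW(S): in S->F c S c, S is followed by c with FIRST {c}; in G->S g S (occurrence 1), S is followed by g S with FIRST {g}; in G->S g S (occurrence 2), the suffix after S is empty, so FOLLOW(S) ⊇ FOLLOW(G) = {b, c}. Thus FOLLOW(S) = {$, b, c, g}.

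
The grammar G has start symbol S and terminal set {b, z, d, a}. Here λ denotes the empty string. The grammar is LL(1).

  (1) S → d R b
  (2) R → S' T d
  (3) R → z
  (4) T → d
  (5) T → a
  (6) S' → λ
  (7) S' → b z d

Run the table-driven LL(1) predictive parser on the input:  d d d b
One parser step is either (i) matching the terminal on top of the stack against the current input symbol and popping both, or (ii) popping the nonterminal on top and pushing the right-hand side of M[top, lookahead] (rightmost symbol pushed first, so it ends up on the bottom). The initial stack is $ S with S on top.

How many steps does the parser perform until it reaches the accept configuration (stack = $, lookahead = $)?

step 1: stack=$ S  input=d d d b $  — expand S → d R b
step 2: stack=$ b R d  input=d d d b $  — match d
step 3: stack=$ b R  input=d d b $  — expand R → S' T d
step 4: stack=$ b d T S'  input=d d b $  — expand S' → λ
step 5: stack=$ b d T  input=d d b $  — expand T → d
step 6: stack=$ b d d  input=d d b $  — match d
step 7: stack=$ b d  input=d b $  — match d
step 8: stack=$ b  input=b $  — match b
Accept reached after 8 steps.

8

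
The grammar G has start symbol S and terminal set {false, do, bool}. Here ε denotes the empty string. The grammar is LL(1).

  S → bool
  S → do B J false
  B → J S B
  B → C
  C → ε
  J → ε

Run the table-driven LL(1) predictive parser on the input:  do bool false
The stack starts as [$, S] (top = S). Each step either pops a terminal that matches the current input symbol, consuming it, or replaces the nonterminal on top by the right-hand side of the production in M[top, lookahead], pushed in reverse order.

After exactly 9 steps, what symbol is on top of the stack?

step 1: stack=$ S  input=do bool false $  — expand S → do B J false
step 2: stack=$ false J B do  input=do bool false $  — match do
step 3: stack=$ false J B  input=bool false $  — expand B → J S B
step 4: stack=$ false J B S J  input=bool false $  — expand J → ε
step 5: stack=$ false J B S  input=bool false $  — expand S → bool
step 6: stack=$ false J B bool  input=bool false $  — match bool
step 7: stack=$ false J B  input=false $  — expand B → C
step 8: stack=$ false J C  input=false $  — expand C → ε
step 9: stack=$ false J  input=false $  — expand J → ε
Stack after step 9: $ false (top = false).

false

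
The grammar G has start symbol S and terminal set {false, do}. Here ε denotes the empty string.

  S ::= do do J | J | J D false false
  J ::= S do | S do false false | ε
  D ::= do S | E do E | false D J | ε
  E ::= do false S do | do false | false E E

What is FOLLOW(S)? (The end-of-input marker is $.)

{$, do, false}

FIRST(E): from E::=do false S do we get {do}; from E::=do false we get {do}; from E::=false E E we get {false}. So FIRST(E) = {do, false}.
FIRST(D): from D::=do S we get {do}; from D::=E do E we get {do, false}; from D::=false D J we get {false}; from D::=ε we get {ε}. So FIRST(D) = {ε, do, false}.
FIRST(S): from S::=do do J we get {do}; from S::=J we get {ε, do, false}; from S::=J D false false we get {do, false}. So FIRST(S) = {ε, do, false}.
FIRST(J): from J::=S do we get {do, false}; from J::=S do false false we get {do, false}; from J::=ε we get {ε}. So FIRST(J) = {ε, do, false}.
FOLLOW(S) includes $ since S is the start symbol.
FOLLOW(D): in S::=J D false false, D is followed by false false with FIRST {false}; in D::=false D J, D is followed by J with FIRST {ε, do, false}; in D::=false D J, the suffix after D is nullable (adds nothing new). Thus FOLLOW(D) = {do, false}.
FOLLOW(S): in J::=S do, S is followed by do with FIRST {do}; in J::=S do false false, S is followed by do false false with FIRST {do}; in D::=do S, the suffix after S is empty, so FOLLOW(S) ⊇ FOLLOW(D) = {do, false}; in E::=do false S do, S is followed by do with FIRST {do}. Thus FOLLOW(S) = {$, do, false}.
FOLLOW(J): in S::=do do J, the suffix after J is empty, so FOLLOW(J) ⊇ FOLLOW(S) = {$, do, false}; in S::=J, the suffix after J is empty, so FOLLOW(J) ⊇ FOLLOW(S) = {$, do, false}; in S::=J D false false, J is followed by D false false with FIRST {do, false}; in D::=false D J, the suffix after J is empty, so FOLLOW(J) ⊇ FOLLOW(D) = {do, false}. Thus FOLLOW(J) = {$, do, false}.
FOLLOW(E): in D::=E do E (occurrence 1), E is followed by do E with FIRST {do}; in D::=E do E (occurrence 2), the suffix after E is empty, so FOLLOW(E) ⊇ FOLLOW(D) = {do, false}; in E::=false E E (occurrence 1), E is followed by E with FIRST {do, false}; in E::=false E E (occurrence 2), the suffix after E is empty (adds nothing new). Thus FOLLOW(E) = {do, false}.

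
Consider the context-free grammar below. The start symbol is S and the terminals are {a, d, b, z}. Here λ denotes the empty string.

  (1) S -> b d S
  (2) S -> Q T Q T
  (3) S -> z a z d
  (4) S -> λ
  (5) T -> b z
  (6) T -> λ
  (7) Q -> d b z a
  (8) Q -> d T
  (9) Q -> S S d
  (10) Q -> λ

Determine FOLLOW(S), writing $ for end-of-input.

FIRST(T): from T->b z we get {b}; from T->λ we get {λ}. So FIRST(T) = {λ, b}.
FIRST(S): from S->b d S we get {b}; from S->Q T Q T we get {λ, b, d, z}; from S->z a z d we get {z}; from S->λ we get {λ}. So FIRST(S) = {λ, b, d, z}.
FIRST(Q): from Q->d b z a we get {d}; from Q->d T we get {d}; from Q->S S d we get {b, d, z}; from Q->λ we get {λ}. So FIRST(Q) = {λ, b, d, z}.
FOLLOW(S) includes $ since S is the start symbol.
FOLLOW(S): in S->b d S, the suffix after S is empty (adds nothing new); in Q->S S d (occurrence 1), S is followed by S d with FIRST {b, d, z}; in Q->S S d (occurrence 2), S is followed by d with FIRST {d}. Thus FOLLOW(S) = {$, b, d, z}.
FOLLOW(Q): in S->Q T Q T (occurrence 1), Q is followed by T Q T with FIRST {λ, b, d, z}; in S->Q T Q T (occurrence 1), the suffix after Q is nullable, so FOLLOW(Q) ⊇ FOLLOW(S) = {$, b, d, z}; in S->Q T Q T (occurrence 2), Q is followed by T with FIRST {λ, b}; in S->Q T Q T (occurrence 2), the suffix after Q is nullable, so FOLLOW(Q) ⊇ FOLLOW(S) = {$, b, d, z}. Thus FOLLOW(Q) = {$, b, d, z}.
FOLLOW(T): in S->Q T Q T (occurrence 1), T is followed by Q T with FIRST {λ, b, d, z}; in S->Q T Q T (occurrence 1), the suffix after T is nullable, so FOLLOW(T) ⊇ FOLLOW(S) = {$, b, d, z}; in S->Q T Q T (occurrence 2), the suffix after T is empty, so FOLLOW(T) ⊇ FOLLOW(S) = {$, b, d, z}; in Q->d T, the suffix after T is empty, so FOLLOW(T) ⊇ FOLLOW(Q) = {$, b, d, z}. Thus FOLLOW(T) = {$, b, d, z}.

{$, b, d, z}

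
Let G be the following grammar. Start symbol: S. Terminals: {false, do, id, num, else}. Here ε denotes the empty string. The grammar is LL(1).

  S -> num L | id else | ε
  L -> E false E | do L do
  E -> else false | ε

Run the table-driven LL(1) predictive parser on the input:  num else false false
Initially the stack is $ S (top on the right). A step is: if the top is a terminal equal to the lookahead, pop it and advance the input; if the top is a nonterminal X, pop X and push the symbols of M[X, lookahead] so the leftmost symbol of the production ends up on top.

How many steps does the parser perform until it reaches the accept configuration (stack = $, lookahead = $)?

8

step 1: stack=$ S  input=num else false false $  — expand S -> num L
step 2: stack=$ L num  input=num else false false $  — match num
step 3: stack=$ L  input=else false false $  — expand L -> E false E
step 4: stack=$ E false E  input=else false false $  — expand E -> else false
step 5: stack=$ E false false else  input=else false false $  — match else
step 6: stack=$ E false false  input=false false $  — match false
step 7: stack=$ E false  input=false $  — match false
step 8: stack=$ E  input=$  — expand E -> ε
Accept reached after 8 steps.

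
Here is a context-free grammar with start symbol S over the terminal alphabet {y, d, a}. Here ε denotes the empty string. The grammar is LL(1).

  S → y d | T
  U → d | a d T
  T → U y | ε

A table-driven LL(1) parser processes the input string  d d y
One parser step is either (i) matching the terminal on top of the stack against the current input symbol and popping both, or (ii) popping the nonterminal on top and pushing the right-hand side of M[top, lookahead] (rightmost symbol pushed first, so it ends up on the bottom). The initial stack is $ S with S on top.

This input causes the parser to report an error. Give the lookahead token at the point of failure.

d

step 1: stack=$ S  input=d d y $  — expand S → T
step 2: stack=$ T  input=d d y $  — expand T → U y
step 3: stack=$ y U  input=d d y $  — expand U → d
step 4: stack=$ y d  input=d d y $  — match d
step 5: stack=$ y  input=d y $  — error: top is terminal y but lookahead is d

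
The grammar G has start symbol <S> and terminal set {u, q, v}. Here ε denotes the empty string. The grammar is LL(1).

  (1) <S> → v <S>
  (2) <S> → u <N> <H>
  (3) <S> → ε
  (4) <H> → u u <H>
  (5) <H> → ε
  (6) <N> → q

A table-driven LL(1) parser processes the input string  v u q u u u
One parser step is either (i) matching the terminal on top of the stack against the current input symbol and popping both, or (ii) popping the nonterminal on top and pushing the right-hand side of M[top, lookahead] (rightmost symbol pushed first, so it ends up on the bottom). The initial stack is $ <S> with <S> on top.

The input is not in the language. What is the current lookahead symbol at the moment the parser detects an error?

step 1: stack=$ <S>  input=v u q u u u $  — expand <S> → v <S>
step 2: stack=$ <S> v  input=v u q u u u $  — match v
step 3: stack=$ <S>  input=u q u u u $  — expand <S> → u <N> <H>
step 4: stack=$ <H> <N> u  input=u q u u u $  — match u
step 5: stack=$ <H> <N>  input=q u u u $  — expand <N> → q
step 6: stack=$ <H> q  input=q u u u $  — match q
step 7: stack=$ <H>  input=u u u $  — expand <H> → u u <H>
step 8: stack=$ <H> u u  input=u u u $  — match u
step 9: stack=$ <H> u  input=u u $  — match u
step 10: stack=$ <H>  input=u $  — expand <H> → u u <H>
step 11: stack=$ <H> u u  input=u $  — match u
step 12: stack=$ <H> u  input=$  — error: top is terminal u but lookahead is $

$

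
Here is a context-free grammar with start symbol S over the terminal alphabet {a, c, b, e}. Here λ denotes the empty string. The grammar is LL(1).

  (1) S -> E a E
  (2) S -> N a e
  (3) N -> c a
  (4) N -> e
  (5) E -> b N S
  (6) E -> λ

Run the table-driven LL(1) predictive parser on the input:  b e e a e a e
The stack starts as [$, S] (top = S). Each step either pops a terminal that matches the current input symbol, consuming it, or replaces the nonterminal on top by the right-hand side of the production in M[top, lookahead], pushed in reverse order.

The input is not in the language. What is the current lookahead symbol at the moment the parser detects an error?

      Stack        Input            Action
   1  $ S          b e e a e a e $  expand S -> E a E
   2  $ E a E      b e e a e a e $  expand E -> b N S
   3  $ E a S N b  b e e a e a e $  match b
   4  $ E a S N    e e a e a e $    expand N -> e
   5  $ E a S e    e e a e a e $    match e
   6  $ E a S      e a e a e $      expand S -> N a e
   7  $ E a e a N  e a e a e $      expand N -> e
   8  $ E a e a e  e a e a e $      match e
   9  $ E a e a    a e a e $        match a
  10  $ E a e      e a e $          match e
  11  $ E a        a e $            match a
  12  $ E          e $              error: M[E, e] is empty

e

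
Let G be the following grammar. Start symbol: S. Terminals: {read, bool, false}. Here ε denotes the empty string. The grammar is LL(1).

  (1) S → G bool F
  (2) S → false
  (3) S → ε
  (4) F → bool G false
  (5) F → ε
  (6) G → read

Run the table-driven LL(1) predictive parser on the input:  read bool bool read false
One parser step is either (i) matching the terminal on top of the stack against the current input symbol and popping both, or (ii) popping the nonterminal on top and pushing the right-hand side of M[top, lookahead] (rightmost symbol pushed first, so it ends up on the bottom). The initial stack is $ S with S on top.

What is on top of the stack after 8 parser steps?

     Stack           Input                        Action
  1  $ S             read bool bool read false $  expand S → G bool F
  2  $ F bool G      read bool bool read false $  expand G → read
  3  $ F bool read   read bool bool read false $  match read
  4  $ F bool        bool bool read false $       match bool
  5  $ F             bool read false $            expand F → bool G false
  6  $ false G bool  bool read false $            match bool
  7  $ false G       read false $                 expand G → read
  8  $ false read    read false $                 match read
Stack after step 8: $ false (top = false).

false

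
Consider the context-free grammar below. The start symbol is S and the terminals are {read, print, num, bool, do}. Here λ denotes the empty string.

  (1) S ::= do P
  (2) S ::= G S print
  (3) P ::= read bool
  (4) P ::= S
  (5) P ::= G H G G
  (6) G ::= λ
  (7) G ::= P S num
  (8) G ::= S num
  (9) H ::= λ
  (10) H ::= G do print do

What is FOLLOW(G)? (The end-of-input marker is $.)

{$, do, num, print, read}

FIRST(S): from S::=do P we get {do}; from S::=G S print we get {do, read}. So FIRST(S) = {do, read}.
FIRST(P): from P::=read bool we get {read}; from P::=S we get {do, read}; from P::=G H G G we get {λ, do, read}. So FIRST(P) = {λ, do, read}.
FIRST(G): from G::=λ we get {λ}; from G::=P S num we get {do, read}; from G::=S num we get {do, read}. So FIRST(G) = {λ, do, read}.
FIRST(H): from H::=λ we get {λ}; from H::=G do print do we get {do, read}. So FIRST(H) = {λ, do, read}.
FOLLOW(S) includes $ since S is the start symbol.
FOLLOW(S): in S::=G S print, S is followed by print with FIRST {print}; in P::=S, the suffix after S is empty, so FOLLOW(S) ⊇ FOLLOW(P) = {$, do, num, print, read}; in G::=P S num, S is followed by num with FIRST {num}; in G::=S num, S is followed by num with FIRST {num}. Thus FOLLOW(S) = {$, do, num, print, read}.
FOLLOW(P): in S::=do P, the suffix after P is empty, so FOLLOW(P) ⊇ FOLLOW(S) = {$, do, num, print, read}; in G::=P S num, P is followed by S num with FIRST {do, read}. Thus FOLLOW(P) = {$, do, num, print, read}.
FOLLOW(G): in S::=G S print, G is followed by S print with FIRST {do, read}; in P::=G H G G (occurrence 1), G is followed by H G G with FIRST {λ, do, read}; in P::=G H G G (occurrence 1), the suffix after G is nullable, so FOLLOW(G) ⊇ FOLLOW(P) = {$, do, num, print, read}; in P::=G H G G (occurrence 2), G is followed by G with FIRST {λ, do, read}; in P::=G H G G (occurrence 2), the suffix after G is nullable, so FOLLOW(G) ⊇ FOLLOW(P) = {$, do, num, print, read}; in P::=G H G G (occurrence 3), the suffix after G is empty, so FOLLOW(G) ⊇ FOLLOW(P) = {$, do, num, print, read}; in H::=G do print do, G is followed by do print do with FIRST {do}. Thus FOLLOW(G) = {$, do, num, print, read}.
FOLLOW(H): in P::=G H G G, H is followed by G G with FIRST {λ, do, read}; in P::=G H G G, the suffix after H is nullable, so FOLLOW(H) ⊇ FOLLOW(P) = {$, do, num, print, read}. Thus FOLLOW(H) = {$, do, num, print, read}.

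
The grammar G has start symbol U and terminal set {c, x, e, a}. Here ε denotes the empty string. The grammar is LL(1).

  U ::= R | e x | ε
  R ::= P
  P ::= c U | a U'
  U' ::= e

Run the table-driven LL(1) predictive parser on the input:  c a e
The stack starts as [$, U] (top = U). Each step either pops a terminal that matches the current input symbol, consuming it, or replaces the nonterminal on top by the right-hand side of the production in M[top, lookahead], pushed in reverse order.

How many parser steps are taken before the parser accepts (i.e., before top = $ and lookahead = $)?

      Stack   Input    Action
   1  $ U     c a e $  expand U ::= R
   2  $ R     c a e $  expand R ::= P
   3  $ P     c a e $  expand P ::= c U
   4  $ U c   c a e $  match c
   5  $ U     a e $    expand U ::= R
   6  $ R     a e $    expand R ::= P
   7  $ P     a e $    expand P ::= a U'
   8  $ U' a  a e $    match a
   9  $ U'    e $      expand U' ::= e
  10  $ e     e $      match e
Accept reached after 10 steps.

10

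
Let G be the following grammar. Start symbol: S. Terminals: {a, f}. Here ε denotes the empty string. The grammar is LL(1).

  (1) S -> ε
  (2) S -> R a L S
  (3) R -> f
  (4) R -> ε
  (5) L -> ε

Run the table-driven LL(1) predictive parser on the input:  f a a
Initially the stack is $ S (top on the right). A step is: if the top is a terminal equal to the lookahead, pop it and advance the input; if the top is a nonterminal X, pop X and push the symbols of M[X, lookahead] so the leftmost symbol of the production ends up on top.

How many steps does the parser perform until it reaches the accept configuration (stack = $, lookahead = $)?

10

step 1: stack=$ S  input=f a a $  — expand S -> R a L S
step 2: stack=$ S L a R  input=f a a $  — expand R -> f
step 3: stack=$ S L a f  input=f a a $  — match f
step 4: stack=$ S L a  input=a a $  — match a
step 5: stack=$ S L  input=a $  — expand L -> ε
step 6: stack=$ S  input=a $  — expand S -> R a L S
step 7: stack=$ S L a R  input=a $  — expand R -> ε
step 8: stack=$ S L a  input=a $  — match a
step 9: stack=$ S L  input=$  — expand L -> ε
step 10: stack=$ S  input=$  — expand S -> ε
Accept reached after 10 steps.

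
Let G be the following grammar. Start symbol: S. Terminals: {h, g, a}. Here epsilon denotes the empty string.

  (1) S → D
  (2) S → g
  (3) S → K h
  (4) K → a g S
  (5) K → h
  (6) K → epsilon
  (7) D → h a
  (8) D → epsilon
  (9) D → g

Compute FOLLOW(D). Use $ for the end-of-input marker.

{$, h}

FIRST(K): from K→a g S we get {a}; from K→h we get {h}; from K→epsilon we get {epsilon}. So FIRST(K) = {epsilon, a, h}.
FIRST(D): from D→h a we get {h}; from D→epsilon we get {epsilon}; from D→g we get {g}. So FIRST(D) = {epsilon, g, h}.
FIRST(S): from S→D we get {epsilon, g, h}; from S→g we get {g}; from S→K h we get {a, h}. So FIRST(S) = {epsilon, a, g, h}.
FOLLOW(S) includes $ since S is the start symbol.
FOLLOW(K): in S→K h, K is followed by h with FIRST {h}. Thus FOLLOW(K) = {h}.
FOLLOW(S): in K→a g S, the suffix after S is empty, so FOLLOW(S) ⊇ FOLLOW(K) = {h}. Thus FOLLOW(S) = {$, h}.
FOLLOW(D): in S→D, the suffix after D is empty, so FOLLOW(D) ⊇ FOLLOW(S) = {$, h}. Thus FOLLOW(D) = {$, h}.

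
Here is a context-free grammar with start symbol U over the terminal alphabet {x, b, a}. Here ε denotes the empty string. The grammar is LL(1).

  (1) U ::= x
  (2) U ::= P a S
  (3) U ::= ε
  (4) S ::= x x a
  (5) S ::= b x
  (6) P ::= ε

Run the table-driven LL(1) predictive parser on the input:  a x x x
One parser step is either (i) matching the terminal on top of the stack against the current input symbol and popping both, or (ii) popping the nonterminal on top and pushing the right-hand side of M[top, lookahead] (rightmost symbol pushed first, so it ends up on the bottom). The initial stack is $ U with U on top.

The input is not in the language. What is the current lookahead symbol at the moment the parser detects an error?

step 1: stack=$ U  input=a x x x $  — expand U ::= P a S
step 2: stack=$ S a P  input=a x x x $  — expand P ::= ε
step 3: stack=$ S a  input=a x x x $  — match a
step 4: stack=$ S  input=x x x $  — expand S ::= x x a
step 5: stack=$ a x x  input=x x x $  — match x
step 6: stack=$ a x  input=x x $  — match x
step 7: stack=$ a  input=x $  — error: top is terminal a but lookahead is x

x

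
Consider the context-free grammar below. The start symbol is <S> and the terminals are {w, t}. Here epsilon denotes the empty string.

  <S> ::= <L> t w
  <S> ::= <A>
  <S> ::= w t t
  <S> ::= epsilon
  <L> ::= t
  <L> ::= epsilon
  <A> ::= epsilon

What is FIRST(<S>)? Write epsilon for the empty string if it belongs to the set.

{epsilon, t, w}

FIRST(<L>) = {epsilon, t}
FIRST(<A>) = {epsilon}
FIRST(<S>) = {epsilon, t, w}  (via <L> t w, <A>)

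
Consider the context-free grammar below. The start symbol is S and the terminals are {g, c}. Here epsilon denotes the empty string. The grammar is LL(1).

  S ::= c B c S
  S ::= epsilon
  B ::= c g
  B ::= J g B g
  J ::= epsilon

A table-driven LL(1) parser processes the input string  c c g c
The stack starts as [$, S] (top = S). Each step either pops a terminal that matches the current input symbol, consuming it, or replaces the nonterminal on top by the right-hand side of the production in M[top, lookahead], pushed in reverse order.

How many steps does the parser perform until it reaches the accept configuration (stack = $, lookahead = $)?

7

step 1: stack=$ S  input=c c g c $  — expand S ::= c B c S
step 2: stack=$ S c B c  input=c c g c $  — match c
step 3: stack=$ S c B  input=c g c $  — expand B ::= c g
step 4: stack=$ S c g c  input=c g c $  — match c
step 5: stack=$ S c g  input=g c $  — match g
step 6: stack=$ S c  input=c $  — match c
step 7: stack=$ S  input=$  — expand S ::= epsilon
Accept reached after 7 steps.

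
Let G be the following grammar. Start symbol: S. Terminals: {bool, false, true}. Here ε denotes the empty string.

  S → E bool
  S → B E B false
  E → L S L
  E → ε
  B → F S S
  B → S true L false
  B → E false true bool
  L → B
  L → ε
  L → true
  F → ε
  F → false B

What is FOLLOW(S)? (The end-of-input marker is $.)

FIRST(F): from F→ε we get {ε}; from F→false B we get {false}. So FIRST(F) = {ε, false}.
FIRST(S): from S→E bool we get {bool, false, true}; from S→B E B false we get {bool, false, true}. So FIRST(S) = {bool, false, true}.
FIRST(E): from E→L S L we get {bool, false, true}; from E→ε we get {ε}. So FIRST(E) = {ε, bool, false, true}.
FIRST(B): from B→F S S we get {bool, false, true}; from B→S true L false we get {bool, false, true}; from B→E false true bool we get {bool, false, true}. So FIRST(B) = {bool, false, true}.
FIRST(L): from L→B we get {bool, false, true}; from L→ε we get {ε}; from L→true we get {true}. So FIRST(L) = {ε, bool, false, true}.
FOLLOW(S) includes $ since S is the start symbol.
FOLLOW(E): in S→E bool, E is followed by bool with FIRST {bool}; in S→B E B false, E is followed by B false with FIRST {bool, false, true}; in B→E false true bool, E is followed by false true bool with FIRST {false}. Thus FOLLOW(E) = {bool, false, true}.
FOLLOW(L): in E→L S L (occurrence 1), L is followed by S L with FIRST {bool, false, true}; in E→L S L (occurrence 2), the suffix after L is empty, so FOLLOW(L) ⊇ FOLLOW(E) = {bool, false, true}; in B→S true L false, L is followed by false with FIRST {false}. Thus FOLLOW(L) = {bool, false, true}.
FOLLOW(F): in B→F S S, F is followed by S S with FIRST {bool, false, true}. Thus FOLLOW(F) = {bool, false, true}.
FOLLOW(B): in S→B E B false (occurrence 1), B is followed by E B false with FIRST {bool, false, true}; in S→B E B false (occurrence 2), B is followed by false with FIRST {false}; in L→B, the suffix after B is empty, so FOLLOW(B) ⊇ FOLLOW(L) = {bool, false, true}; in F→false B, the suffix after B is empty, so FOLLOW(B) ⊇ FOLLOW(F) = {bool, false, true}. Thus FOLLOW(B) = {bool, false, true}.
FOLLOW(S): in E→L S L, S is followed by L with FIRST {ε, bool, false, true}; in E→L S L, the suffix after S is nullable, so FOLLOW(S) ⊇ FOLLOW(E) = {bool, false, true}; in B→F S S (occurrence 1), S is followed by S with FIRST {bool, false, true}; in B→F S S (occurrence 2), the suffix after S is empty, so FOLLOW(S) ⊇ FOLLOW(B) = {bool, false, true}; in B→S true L false, S is followed by true L false with FIRST {true}. Thus FOLLOW(S) = {$, bool, false, true}.

{$, bool, false, true}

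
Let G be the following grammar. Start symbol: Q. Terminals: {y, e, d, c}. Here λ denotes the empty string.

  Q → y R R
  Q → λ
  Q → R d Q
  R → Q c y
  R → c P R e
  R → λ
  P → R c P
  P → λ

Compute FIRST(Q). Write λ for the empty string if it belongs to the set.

{λ, c, d, y}

FIRST(Q) = {λ, c, d, y}  (via R d Q)
FIRST(R) = {λ, c, d, y}  (via Q c y)
FIRST(P) = {λ, c, d, y}  (via R c P)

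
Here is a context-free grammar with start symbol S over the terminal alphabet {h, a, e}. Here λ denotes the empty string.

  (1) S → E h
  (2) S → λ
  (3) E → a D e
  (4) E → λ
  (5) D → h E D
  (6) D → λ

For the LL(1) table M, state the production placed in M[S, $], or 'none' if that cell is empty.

S → λ

FIRST(E): from E→a D e we get {a}; from E→λ we get {λ}. So FIRST(E) = {λ, a}.
FIRST(D): from D→h E D we get {h}; from D→λ we get {λ}. So FIRST(D) = {λ, h}.
FIRST(S): from S→E h we get {a, h}; from S→λ we get {λ}. So FIRST(S) = {λ, a, h}.
FOLLOW(S) includes $ since S is the start symbol.
FOLLOW(S): S appears on no right-hand side. Thus FOLLOW(S) = {$}.
For S → E h: FIRST(E h) = {a, h}, so it goes in M[S, t] for t ∈ {a, h}.
For S → λ: FIRST(λ) = {λ}, so it goes in M[S, t] for t ∈ {}; since λ ∈ FIRST, also for every t ∈ FOLLOW(S) = {$}.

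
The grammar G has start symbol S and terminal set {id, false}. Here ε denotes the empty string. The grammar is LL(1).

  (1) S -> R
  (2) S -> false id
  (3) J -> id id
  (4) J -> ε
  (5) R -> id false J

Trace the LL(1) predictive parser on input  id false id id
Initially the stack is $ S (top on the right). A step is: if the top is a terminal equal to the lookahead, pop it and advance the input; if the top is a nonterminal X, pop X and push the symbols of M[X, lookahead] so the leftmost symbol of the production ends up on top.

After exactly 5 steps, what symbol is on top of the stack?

id

step 1: stack=$ S  input=id false id id $  — expand S -> R
step 2: stack=$ R  input=id false id id $  — expand R -> id false J
step 3: stack=$ J false id  input=id false id id $  — match id
step 4: stack=$ J false  input=false id id $  — match false
step 5: stack=$ J  input=id id $  — expand J -> id id
Stack after step 5: $ id id (top = id).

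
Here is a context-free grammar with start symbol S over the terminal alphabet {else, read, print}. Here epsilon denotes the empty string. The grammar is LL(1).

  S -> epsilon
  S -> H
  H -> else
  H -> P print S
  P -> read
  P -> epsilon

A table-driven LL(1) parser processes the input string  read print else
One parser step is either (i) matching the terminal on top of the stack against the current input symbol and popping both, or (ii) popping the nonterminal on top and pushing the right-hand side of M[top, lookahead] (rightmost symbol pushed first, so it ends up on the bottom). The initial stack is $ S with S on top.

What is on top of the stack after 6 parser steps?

     Stack           Input              Action
  1  $ S             read print else $  expand S -> H
  2  $ H             read print else $  expand H -> P print S
  3  $ S print P     read print else $  expand P -> read
  4  $ S print read  read print else $  match read
  5  $ S print       print else $       match print
  6  $ S             else $             expand S -> H
Stack after step 6: $ H (top = H).

H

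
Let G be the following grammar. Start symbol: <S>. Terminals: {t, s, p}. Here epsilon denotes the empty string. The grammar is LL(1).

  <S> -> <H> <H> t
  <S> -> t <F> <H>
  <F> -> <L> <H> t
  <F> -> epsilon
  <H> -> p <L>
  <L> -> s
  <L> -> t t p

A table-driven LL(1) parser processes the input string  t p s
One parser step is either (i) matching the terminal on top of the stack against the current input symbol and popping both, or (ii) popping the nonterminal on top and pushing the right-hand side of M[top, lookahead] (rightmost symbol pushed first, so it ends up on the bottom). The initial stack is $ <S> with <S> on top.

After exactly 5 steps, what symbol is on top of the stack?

     Stack        Input    Action
  1  $ <S>        t p s $  expand <S> -> t <F> <H>
  2  $ <H> <F> t  t p s $  match t
  3  $ <H> <F>    p s $    expand <F> -> epsilon
  4  $ <H>        p s $    expand <H> -> p <L>
  5  $ <L> p      p s $    match p
Stack after step 5: $ <L> (top = <L>).

<L>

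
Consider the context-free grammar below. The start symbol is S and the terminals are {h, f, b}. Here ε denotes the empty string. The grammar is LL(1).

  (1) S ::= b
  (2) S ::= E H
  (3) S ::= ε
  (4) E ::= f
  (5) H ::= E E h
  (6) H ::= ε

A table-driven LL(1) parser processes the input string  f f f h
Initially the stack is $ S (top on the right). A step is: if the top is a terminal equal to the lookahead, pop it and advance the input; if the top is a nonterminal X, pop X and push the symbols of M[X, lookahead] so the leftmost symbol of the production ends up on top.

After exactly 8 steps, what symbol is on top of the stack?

     Stack    Input      Action
  1  $ S      f f f h $  expand S ::= E H
  2  $ H E    f f f h $  expand E ::= f
  3  $ H f    f f f h $  match f
  4  $ H      f f h $    expand H ::= E E h
  5  $ h E E  f f h $    expand E ::= f
  6  $ h E f  f f h $    match f
  7  $ h E    f h $      expand E ::= f
  8  $ h f    f h $      match f
Stack after step 8: $ h (top = h).

h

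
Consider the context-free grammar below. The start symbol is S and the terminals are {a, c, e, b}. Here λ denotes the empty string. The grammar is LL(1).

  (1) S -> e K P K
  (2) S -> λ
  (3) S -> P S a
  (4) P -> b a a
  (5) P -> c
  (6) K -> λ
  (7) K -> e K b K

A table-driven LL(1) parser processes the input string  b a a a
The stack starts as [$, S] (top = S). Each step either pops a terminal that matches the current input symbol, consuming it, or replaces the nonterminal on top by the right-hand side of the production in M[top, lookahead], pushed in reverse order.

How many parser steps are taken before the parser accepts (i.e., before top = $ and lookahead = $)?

7

     Stack        Input      Action
  1  $ S          b a a a $  expand S -> P S a
  2  $ a S P      b a a a $  expand P -> b a a
  3  $ a S a a b  b a a a $  match b
  4  $ a S a a    a a a $    match a
  5  $ a S a      a a $      match a
  6  $ a S        a $        expand S -> λ
  7  $ a          a $        match a
Accept reached after 7 steps.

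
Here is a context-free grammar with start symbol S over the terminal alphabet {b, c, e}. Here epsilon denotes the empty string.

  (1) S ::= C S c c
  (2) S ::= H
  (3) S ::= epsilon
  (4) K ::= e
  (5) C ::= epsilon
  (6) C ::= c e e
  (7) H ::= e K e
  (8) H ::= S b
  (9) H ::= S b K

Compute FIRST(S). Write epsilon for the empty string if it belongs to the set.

{epsilon, b, c, e}

FIRST(K): from K::=e we get {e}. So FIRST(K) = {e}.
FIRST(C): from C::=epsilon we get {epsilon}; from C::=c e e we get {c}. So FIRST(C) = {epsilon, c}.
FIRST(S): from S::=C S c c we get {b, c, e}; from S::=H we get {b, c, e}; from S::=epsilon we get {epsilon}. So FIRST(S) = {epsilon, b, c, e}.
FIRST(H): from H::=e K e we get {e}; from H::=S b we get {b, c, e}; from H::=S b K we get {b, c, e}. So FIRST(H) = {b, c, e}.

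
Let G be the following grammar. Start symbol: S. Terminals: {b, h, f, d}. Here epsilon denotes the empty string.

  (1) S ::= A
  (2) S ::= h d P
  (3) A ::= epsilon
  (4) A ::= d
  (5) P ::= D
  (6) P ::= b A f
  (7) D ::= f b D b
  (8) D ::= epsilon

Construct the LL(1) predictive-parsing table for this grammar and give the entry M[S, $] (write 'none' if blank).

S ::= A

FIRST(A): from A::=epsilon we get {epsilon}; from A::=d we get {d}. So FIRST(A) = {epsilon, d}.
FIRST(D): from D::=f b D b we get {f}; from D::=epsilon we get {epsilon}. So FIRST(D) = {epsilon, f}.
FIRST(S): from S::=A we get {epsilon, d}; from S::=h d P we get {h}. So FIRST(S) = {epsilon, d, h}.
FIRST(P): from P::=D we get {epsilon, f}; from P::=b A f we get {b}. So FIRST(P) = {epsilon, b, f}.
FOLLOW(S) includes $ since S is the start symbol.
FOLLOW(S): S appears on no right-hand side. Thus FOLLOW(S) = {$}.
For S ::= A: FIRST(A) = {epsilon, d}, so it goes in M[S, t] for t ∈ {d}; since epsilon ∈ FIRST, also for every t ∈ FOLLOW(S) = {$}.
For S ::= h d P: FIRST(h d P) = {h}, so it goes in M[S, t] for t ∈ {h}.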